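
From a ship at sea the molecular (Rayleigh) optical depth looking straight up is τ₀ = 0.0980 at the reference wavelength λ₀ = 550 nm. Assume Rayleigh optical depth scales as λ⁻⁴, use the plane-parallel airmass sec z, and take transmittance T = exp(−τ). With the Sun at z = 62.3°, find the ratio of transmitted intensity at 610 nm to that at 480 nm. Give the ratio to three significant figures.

1.25

Airmass: sec 62.3° = 2.1513.
τ(610 nm) = 0.0980 × (550/610)⁴ × 2.1513 = 0.0980 × 0.6609 × 2.1513 = 0.1393.
τ(480 nm) = 0.0980 × (550/480)⁴ × 2.1513 = 0.0980 × 1.7238 × 2.1513 = 0.3634.
T(610)/T(480) = exp(τ_B − τ_A) = exp(0.2241) = 1.2512.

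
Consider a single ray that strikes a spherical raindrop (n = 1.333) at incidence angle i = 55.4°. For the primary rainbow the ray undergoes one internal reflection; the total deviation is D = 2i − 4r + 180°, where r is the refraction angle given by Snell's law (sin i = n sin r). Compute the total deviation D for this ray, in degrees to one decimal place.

138.3°

sin r = sin 55.4° / 1.333 = 0.8231/1.333 = 0.6175; r = 38.13°.
D = 2·55.4° − 4·38.13° + 180° = 110.80° − 152.54° + 180° = 138.26°.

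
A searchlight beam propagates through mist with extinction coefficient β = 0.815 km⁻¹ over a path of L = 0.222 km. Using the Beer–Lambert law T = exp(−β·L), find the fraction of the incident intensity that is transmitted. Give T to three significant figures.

0.834

τ = β·L = 0.815 × 0.222 = 0.1809.
T = exp(−0.1809) = 0.8345.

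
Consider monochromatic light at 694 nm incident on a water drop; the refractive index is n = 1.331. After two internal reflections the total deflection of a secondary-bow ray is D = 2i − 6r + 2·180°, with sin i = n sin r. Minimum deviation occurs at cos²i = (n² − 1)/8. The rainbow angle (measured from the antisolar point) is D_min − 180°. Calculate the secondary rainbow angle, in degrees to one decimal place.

cos²i = (1.77156 − 1)/8 = 0.09645; i = arccos(0.31056) = 71.907°.
sin r = sin 71.907°/1.331 = 0.71417; r = 45.575°.
D_min = 2·71.907° − 6·45.575° + 360° = 230.365°.
Rainbow angle = D_min − 180° = 50.365°.

50.4°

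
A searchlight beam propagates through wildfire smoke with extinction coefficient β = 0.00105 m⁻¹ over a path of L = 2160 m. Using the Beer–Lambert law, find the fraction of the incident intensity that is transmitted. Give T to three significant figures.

0.104

τ = β·L = 0.00105 × 2160 = 2.2680.
T = exp(−2.2680) = 0.1035.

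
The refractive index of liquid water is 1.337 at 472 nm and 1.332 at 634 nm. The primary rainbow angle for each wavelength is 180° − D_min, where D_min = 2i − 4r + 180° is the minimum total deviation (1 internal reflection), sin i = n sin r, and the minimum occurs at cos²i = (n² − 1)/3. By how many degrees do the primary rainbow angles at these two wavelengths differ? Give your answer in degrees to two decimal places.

0.72°

At 472 nm (n = 1.337): cos²i = 0.26252 → i = 59.178°, r = 39.964°, D_min = 138.500°, rainbow angle = 41.500°.
At 634 nm (n = 1.332): cos²i = 0.25807 → i = 59.469°, r = 40.290°, D_min = 137.776°, rainbow angle = 42.224°.
Angular width = |41.500° − 42.224°| = 0.724°.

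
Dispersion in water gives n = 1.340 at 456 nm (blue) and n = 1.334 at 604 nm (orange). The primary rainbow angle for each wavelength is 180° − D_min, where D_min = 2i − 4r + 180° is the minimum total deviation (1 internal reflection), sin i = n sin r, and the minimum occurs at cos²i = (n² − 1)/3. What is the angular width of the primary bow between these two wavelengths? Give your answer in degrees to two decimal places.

0.86°

At 456 nm (n = 1.340): cos²i = 0.26520 → i = 59.004°, r = 39.770°, D_min = 138.929°, rainbow angle = 41.071°.
At 604 nm (n = 1.334): cos²i = 0.25985 → i = 59.352°, r = 40.159°, D_min = 138.067°, rainbow angle = 41.933°.
Angular width = |41.071° − 41.933°| = 0.862°.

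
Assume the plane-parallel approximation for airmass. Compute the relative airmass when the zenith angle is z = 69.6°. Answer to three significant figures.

2.87

X = sec z = 1/cos 69.6° = 1/0.3486 = 2.8688.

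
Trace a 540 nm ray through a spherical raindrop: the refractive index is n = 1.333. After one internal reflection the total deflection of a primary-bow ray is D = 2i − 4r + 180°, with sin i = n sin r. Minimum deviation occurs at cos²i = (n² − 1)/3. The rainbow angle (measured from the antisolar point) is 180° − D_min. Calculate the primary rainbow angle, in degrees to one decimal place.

cos²i = (1.77689 − 1)/3 = 0.25896; i = arccos(0.50888) = 59.410°.
sin r = sin 59.410°/1.333 = 0.64579; r = 40.225°.
D_min = 2·59.410° − 4·40.225° + 180° = 137.922°.
Rainbow angle = 180° − D_min = 42.078°.

42.1°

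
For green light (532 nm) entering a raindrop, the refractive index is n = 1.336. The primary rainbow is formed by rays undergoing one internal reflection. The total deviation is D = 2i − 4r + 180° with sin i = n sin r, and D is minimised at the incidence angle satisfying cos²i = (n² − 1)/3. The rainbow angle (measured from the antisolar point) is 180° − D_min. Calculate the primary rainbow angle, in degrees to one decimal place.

41.6°

cos²i = (1.78490 − 1)/3 = 0.26163; i = arccos(0.51150) = 59.236°.
sin r = sin 59.236°/1.336 = 0.64318; r = 40.029°.
D_min = 2·59.236° − 4·40.029° + 180° = 138.356°.
Rainbow angle = 180° − D_min = 41.644°.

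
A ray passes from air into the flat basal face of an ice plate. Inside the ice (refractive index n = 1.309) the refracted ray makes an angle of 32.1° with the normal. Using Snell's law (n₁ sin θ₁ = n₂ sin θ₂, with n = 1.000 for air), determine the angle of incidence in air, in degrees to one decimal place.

Snell: sin θ_i = n · sin θ_r = 1.309 × sin 32.1° = 1.309 × 0.5314 = 0.6956.
θ_i = arcsin(0.6956) = 44.08°.

44.1°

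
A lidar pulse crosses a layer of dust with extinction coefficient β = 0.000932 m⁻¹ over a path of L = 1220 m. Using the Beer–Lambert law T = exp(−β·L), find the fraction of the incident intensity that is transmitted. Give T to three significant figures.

τ = β·L = 0.000932 × 1220 = 1.1370.
T = exp(−1.1370) = 0.3208.

0.321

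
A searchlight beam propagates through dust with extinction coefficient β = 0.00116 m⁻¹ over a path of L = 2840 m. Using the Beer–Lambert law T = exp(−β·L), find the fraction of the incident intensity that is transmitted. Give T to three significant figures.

0.0371

τ = β·L = 0.00116 × 2840 = 3.2944.
T = exp(−3.2944) = 0.0371.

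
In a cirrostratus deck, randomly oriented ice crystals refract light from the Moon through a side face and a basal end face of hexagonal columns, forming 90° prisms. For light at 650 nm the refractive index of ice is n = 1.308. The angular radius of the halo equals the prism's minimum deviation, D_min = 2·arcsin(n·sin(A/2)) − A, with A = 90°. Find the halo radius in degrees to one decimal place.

n·sin(A/2) = 1.308 × sin 45° = 1.308 × 0.7071 = 0.9249.
D_min = 2·arcsin(0.9249) − 90° = 2 × 67.653° − 90° = 45.305°.

45.3°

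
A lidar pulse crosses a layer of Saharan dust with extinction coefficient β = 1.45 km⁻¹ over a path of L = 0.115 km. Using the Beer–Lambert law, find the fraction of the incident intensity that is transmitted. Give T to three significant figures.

0.846

τ = β·L = 1.45 × 0.115 = 0.1668.
T = exp(−0.1668) = 0.8464.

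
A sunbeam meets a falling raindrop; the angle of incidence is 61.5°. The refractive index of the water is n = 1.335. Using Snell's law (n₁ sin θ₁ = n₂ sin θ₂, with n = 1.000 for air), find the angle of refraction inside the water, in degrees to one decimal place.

Snell: sin θ_r = sin θ_i / n = sin 61.5° / 1.335 = 0.8788 / 1.335 = 0.6583.
θ_r = arcsin(0.6583) = 41.17°.

41.2°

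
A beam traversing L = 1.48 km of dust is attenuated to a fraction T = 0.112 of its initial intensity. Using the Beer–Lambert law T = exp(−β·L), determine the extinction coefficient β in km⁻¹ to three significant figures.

1.48 km⁻¹

Beer–Lambert: T = exp(−βL) ⇒ β = −ln(T)/L = −ln(0.112)/1.48 = 2.1893/1.48 = 1.479 km⁻¹.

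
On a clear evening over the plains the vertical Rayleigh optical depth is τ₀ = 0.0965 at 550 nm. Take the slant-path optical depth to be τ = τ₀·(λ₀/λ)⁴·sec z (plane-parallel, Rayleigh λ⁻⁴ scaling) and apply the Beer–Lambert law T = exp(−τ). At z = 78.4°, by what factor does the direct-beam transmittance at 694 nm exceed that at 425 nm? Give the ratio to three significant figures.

Airmass: sec 78.4° = 4.9732.
τ(694 nm) = 0.0965 × (550/694)⁴ × 4.9732 = 0.0965 × 0.3945 × 4.9732 = 0.1893.
τ(425 nm) = 0.0965 × (550/425)⁴ × 4.9732 = 0.0965 × 2.8048 × 4.9732 = 1.3460.
T(694)/T(425) = exp(τ_B − τ_A) = exp(1.1567) = 3.1795.

3.18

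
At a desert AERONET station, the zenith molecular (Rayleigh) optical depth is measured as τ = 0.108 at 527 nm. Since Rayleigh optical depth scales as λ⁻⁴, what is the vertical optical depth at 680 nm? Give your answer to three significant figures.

0.0390

τ(680 nm) = τ(527 nm) × (527/680)⁴ = 0.108 × (0.7750)⁴ = 0.108 × 0.3608 = 0.0390.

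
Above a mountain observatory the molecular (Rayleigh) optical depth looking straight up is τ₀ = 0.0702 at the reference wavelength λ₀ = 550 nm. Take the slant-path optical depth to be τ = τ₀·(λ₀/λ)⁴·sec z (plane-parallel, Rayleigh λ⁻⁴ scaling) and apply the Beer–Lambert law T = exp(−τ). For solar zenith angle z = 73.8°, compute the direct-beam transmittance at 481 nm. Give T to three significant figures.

sec 73.8° = 3.5843.
τ = 0.0702 × (550/481)⁴ × 3.5843 = 0.0702 × 1.7095 × 3.5843 = 0.4301.
T = exp(−0.4301) = 0.6504.

0.650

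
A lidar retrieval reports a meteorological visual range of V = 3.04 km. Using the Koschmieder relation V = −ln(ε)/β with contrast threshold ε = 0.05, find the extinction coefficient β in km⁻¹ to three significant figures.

β = −ln(0.05) / V = 2.996 / 3.04 = 0.9854 km⁻¹.

0.985 km⁻¹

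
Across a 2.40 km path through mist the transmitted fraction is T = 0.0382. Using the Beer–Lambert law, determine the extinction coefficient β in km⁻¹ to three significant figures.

1.36 km⁻¹

Beer–Lambert: T = exp(−βL) ⇒ β = −ln(T)/L = −ln(0.0382)/2.40 = 3.2649/2.40 = 1.36 km⁻¹.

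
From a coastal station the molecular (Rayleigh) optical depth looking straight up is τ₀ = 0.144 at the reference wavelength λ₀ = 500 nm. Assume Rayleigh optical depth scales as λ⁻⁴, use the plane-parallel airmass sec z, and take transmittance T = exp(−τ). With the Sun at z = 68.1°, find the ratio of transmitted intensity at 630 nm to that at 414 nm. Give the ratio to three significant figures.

1.95

Airmass: sec 68.1° = 2.6811.
τ(630 nm) = 0.144 × (500/630)⁴ × 2.6811 = 0.144 × 0.3968 × 2.6811 = 0.1532.
τ(414 nm) = 0.144 × (500/414)⁴ × 2.6811 = 0.144 × 2.1275 × 2.6811 = 0.8214.
T(630)/T(414) = exp(τ_B − τ_A) = exp(0.6682) = 1.9507.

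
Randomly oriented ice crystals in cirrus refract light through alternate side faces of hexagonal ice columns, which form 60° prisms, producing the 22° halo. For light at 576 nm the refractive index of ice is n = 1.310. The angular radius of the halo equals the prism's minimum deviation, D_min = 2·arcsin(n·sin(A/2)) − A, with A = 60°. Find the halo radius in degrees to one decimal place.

n·sin(A/2) = 1.310 × sin 30° = 1.310 × 0.5000 = 0.6550.
D_min = 2·arcsin(0.6550) − 60° = 2 × 40.920° − 60° = 21.839°.

21.8°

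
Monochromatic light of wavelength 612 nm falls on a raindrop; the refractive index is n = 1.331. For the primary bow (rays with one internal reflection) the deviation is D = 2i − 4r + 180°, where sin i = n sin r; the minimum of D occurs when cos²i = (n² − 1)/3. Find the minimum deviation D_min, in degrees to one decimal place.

137.6°

cos²i = (1.77156 − 1)/3 = 0.25719; i = arccos(0.50714) = 59.527°.
sin r = sin 59.527°/1.331 = 0.64753; r = 40.356°.
D_min = 2·59.527° − 4·40.356° + 180° = 137.630°.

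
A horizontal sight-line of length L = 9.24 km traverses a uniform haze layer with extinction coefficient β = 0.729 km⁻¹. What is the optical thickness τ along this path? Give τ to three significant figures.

τ = β·L = 0.729 × 9.24 = 6.7360.

6.74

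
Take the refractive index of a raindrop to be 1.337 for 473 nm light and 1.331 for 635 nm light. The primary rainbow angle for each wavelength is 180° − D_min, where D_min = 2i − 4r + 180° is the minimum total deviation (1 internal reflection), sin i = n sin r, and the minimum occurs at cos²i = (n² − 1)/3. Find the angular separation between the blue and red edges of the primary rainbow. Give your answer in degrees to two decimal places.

0.87°

At 473 nm (n = 1.337): cos²i = 0.26252 → i = 59.178°, r = 39.964°, D_min = 138.500°, rainbow angle = 41.500°.
At 635 nm (n = 1.331): cos²i = 0.25719 → i = 59.527°, r = 40.356°, D_min = 137.630°, rainbow angle = 42.370°.
Angular width = |41.500° − 42.370°| = 0.870°.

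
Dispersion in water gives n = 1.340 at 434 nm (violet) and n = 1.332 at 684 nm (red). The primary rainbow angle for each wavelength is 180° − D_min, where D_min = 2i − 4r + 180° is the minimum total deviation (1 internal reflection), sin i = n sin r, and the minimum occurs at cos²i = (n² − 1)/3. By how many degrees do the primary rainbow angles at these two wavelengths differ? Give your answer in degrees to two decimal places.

At 434 nm (n = 1.340): cos²i = 0.26520 → i = 59.004°, r = 39.770°, D_min = 138.929°, rainbow angle = 41.071°.
At 684 nm (n = 1.332): cos²i = 0.25807 → i = 59.469°, r = 40.290°, D_min = 137.776°, rainbow angle = 42.224°.
Angular width = |41.071° − 42.224°| = 1.153°.

1.15°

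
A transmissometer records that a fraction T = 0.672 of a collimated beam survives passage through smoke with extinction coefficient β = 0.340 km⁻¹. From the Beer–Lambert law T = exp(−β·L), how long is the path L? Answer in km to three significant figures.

Beer–Lambert: T = exp(−βL) ⇒ L = −ln(T)/β = −ln(0.672)/0.340 = 0.3975/0.340 = 1.169 km.

1.17 km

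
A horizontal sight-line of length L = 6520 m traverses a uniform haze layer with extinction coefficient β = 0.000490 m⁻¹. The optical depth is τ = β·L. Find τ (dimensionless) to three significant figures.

τ = β·L = 0.000490 × 6520 = 3.1948.

3.19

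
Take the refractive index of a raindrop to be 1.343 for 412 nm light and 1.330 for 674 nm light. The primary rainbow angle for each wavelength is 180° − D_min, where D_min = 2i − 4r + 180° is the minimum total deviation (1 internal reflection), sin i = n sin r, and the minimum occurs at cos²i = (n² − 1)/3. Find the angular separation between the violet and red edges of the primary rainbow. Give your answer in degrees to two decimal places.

1.87°

At 412 nm (n = 1.343): cos²i = 0.26788 → i = 58.830°, r = 39.577°, D_min = 139.354°, rainbow angle = 40.646°.
At 674 nm (n = 1.330): cos²i = 0.25630 → i = 59.585°, r = 40.422°, D_min = 137.484°, rainbow angle = 42.516°.
Angular width = |40.646° − 42.516°| = 1.871°.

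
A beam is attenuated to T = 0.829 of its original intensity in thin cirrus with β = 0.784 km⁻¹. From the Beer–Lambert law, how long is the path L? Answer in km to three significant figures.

Beer–Lambert: T = exp(−βL) ⇒ L = −ln(T)/β = −ln(0.829)/0.784 = 0.1875/0.784 = 0.2392 km.

0.239 km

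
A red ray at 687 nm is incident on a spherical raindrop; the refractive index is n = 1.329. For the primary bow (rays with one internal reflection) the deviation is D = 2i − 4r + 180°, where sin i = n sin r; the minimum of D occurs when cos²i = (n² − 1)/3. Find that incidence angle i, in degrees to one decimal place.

cos²i = (1.329² − 1)/3 = (1.76624 − 1)/3 = 0.25541.
cos i = 0.50538, so i = 59.643°.

59.6°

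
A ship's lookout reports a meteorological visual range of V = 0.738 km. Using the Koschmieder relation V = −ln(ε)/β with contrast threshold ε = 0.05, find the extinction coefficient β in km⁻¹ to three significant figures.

4.06 km⁻¹

β = −ln(0.05) / V = 2.996 / 0.738 = 4.0593 km⁻¹.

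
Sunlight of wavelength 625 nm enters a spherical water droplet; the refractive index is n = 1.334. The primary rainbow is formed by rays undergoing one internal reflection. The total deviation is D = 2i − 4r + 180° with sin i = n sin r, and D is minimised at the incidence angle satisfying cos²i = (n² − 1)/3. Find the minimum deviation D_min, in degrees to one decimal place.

cos²i = (1.77956 − 1)/3 = 0.25985; i = arccos(0.50976) = 59.352°.
sin r = sin 59.352°/1.334 = 0.64492; r = 40.159°.
D_min = 2·59.352° − 4·40.159° + 180° = 138.067°.

138.1°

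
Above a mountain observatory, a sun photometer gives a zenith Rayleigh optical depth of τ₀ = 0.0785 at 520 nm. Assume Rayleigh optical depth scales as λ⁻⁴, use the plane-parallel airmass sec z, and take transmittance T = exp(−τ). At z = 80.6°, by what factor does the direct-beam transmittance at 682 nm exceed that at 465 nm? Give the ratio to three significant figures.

Airmass: sec 80.6° = 6.1227.
τ(682 nm) = 0.0785 × (520/682)⁴ × 6.1227 = 0.0785 × 0.3380 × 6.1227 = 0.1624.
τ(465 nm) = 0.0785 × (520/465)⁴ × 6.1227 = 0.0785 × 1.5639 × 6.1227 = 0.7517.
T(682)/T(465) = exp(τ_B − τ_A) = exp(0.5892) = 1.8026.

1.80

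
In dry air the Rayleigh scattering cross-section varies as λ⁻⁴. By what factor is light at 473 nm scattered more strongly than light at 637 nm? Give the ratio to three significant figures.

Rayleigh scattering ∝ λ⁻⁴, so the ratio of coefficients is the inverse fourth power of the wavelength ratio.
σ(473)/σ(637) = (637/473)⁴ = (1.3467)⁴ = 3.289.

3.29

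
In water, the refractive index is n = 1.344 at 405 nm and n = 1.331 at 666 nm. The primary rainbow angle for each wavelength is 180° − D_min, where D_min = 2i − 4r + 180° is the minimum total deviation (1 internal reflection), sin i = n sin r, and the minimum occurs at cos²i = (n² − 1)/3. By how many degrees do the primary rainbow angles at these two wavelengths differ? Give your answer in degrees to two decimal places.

At 405 nm (n = 1.344): cos²i = 0.26878 → i = 58.772°, r = 39.512°, D_min = 139.495°, rainbow angle = 40.505°.
At 666 nm (n = 1.331): cos²i = 0.25719 → i = 59.527°, r = 40.356°, D_min = 137.630°, rainbow angle = 42.370°.
Angular width = |40.505° − 42.370°| = 1.865°.

1.86°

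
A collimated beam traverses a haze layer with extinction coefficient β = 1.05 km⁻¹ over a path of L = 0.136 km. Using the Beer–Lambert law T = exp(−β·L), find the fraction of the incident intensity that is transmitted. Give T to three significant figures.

0.867

τ = β·L = 1.05 × 0.136 = 0.1428.
T = exp(−0.1428) = 0.8669.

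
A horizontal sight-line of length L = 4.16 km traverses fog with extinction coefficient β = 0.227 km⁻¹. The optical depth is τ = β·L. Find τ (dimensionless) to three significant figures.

τ = β·L = 0.227 × 4.16 = 0.9443.

0.944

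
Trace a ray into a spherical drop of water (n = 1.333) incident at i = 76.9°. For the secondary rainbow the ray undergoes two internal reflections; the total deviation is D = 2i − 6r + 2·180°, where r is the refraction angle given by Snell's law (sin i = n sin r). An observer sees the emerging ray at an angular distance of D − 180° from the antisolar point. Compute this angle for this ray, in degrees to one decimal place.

sin r = sin 76.9° / 1.333 = 0.9740/1.333 = 0.7307; r = 46.94°.
D = 2·76.9° − 6·46.94° + 2·180° = 153.80° − 281.65° + 360° = 232.15°.
Angle from antisolar point = D − 180° = 52.15°.

52.1°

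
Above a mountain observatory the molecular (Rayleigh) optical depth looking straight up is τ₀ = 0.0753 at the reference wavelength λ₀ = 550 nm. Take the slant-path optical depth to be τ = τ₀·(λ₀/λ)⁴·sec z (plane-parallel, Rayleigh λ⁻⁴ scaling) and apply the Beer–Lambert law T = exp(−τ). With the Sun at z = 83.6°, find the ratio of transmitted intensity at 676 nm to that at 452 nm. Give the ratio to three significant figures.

Airmass: sec 83.6° = 8.9711.
τ(676 nm) = 0.0753 × (550/676)⁴ × 8.9711 = 0.0753 × 0.4382 × 8.9711 = 0.2960.
τ(452 nm) = 0.0753 × (550/452)⁴ × 8.9711 = 0.0753 × 2.1923 × 8.9711 = 1.4809.
T(676)/T(452) = exp(τ_B − τ_A) = exp(1.1849) = 3.2705.

3.27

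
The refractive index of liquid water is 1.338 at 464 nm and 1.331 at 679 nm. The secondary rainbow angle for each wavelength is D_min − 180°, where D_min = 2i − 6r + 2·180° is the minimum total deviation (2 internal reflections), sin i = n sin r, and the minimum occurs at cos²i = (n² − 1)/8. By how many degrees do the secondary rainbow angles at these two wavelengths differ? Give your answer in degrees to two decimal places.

At 464 nm (n = 1.338): cos²i = 0.09878 → i = 71.682°, r = 45.195°, D_min = 232.193°, rainbow angle = 52.193°.
At 679 nm (n = 1.331): cos²i = 0.09645 → i = 71.907°, r = 45.575°, D_min = 230.365°, rainbow angle = 50.365°.
Angular width = |52.193° − 50.365°| = 1.828°.

1.83°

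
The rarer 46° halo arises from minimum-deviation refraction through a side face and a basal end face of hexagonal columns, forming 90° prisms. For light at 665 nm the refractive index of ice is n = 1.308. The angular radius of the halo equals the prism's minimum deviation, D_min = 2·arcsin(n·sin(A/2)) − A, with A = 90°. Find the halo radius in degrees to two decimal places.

45.31°

n·sin(A/2) = 1.308 × sin 45° = 1.308 × 0.7071 = 0.9249.
D_min = 2·arcsin(0.9249) − 90° = 2 × 67.653° − 90° = 45.305°.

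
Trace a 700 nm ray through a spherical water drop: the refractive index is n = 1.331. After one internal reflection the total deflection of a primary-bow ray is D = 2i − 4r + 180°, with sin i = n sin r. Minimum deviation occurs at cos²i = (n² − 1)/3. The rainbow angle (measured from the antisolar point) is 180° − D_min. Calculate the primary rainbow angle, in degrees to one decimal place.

42.4°

cos²i = (1.77156 − 1)/3 = 0.25719; i = arccos(0.50714) = 59.527°.
sin r = sin 59.527°/1.331 = 0.64753; r = 40.356°.
D_min = 2·59.527° − 4·40.356° + 180° = 137.630°.
Rainbow angle = 180° − D_min = 42.370°.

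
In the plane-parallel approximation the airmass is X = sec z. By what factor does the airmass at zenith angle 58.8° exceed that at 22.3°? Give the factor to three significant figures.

1.79

X(58.8°)/X(22.3°) = sec 58.8° / sec 22.3° = cos 22.3° / cos 58.8° = 0.9252/0.5180 = 1.7860.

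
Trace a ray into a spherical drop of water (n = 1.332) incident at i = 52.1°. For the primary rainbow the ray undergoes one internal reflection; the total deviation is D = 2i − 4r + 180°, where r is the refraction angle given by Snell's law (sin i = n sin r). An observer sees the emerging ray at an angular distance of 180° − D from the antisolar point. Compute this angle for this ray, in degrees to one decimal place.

sin r = sin 52.1° / 1.332 = 0.7891/1.332 = 0.5924; r = 36.33°.
D = 2·52.1° − 4·36.33° + 180° = 104.20° − 145.31° + 180° = 138.89°.
Angle from antisolar point = 180° − D = 41.11°.

41.1°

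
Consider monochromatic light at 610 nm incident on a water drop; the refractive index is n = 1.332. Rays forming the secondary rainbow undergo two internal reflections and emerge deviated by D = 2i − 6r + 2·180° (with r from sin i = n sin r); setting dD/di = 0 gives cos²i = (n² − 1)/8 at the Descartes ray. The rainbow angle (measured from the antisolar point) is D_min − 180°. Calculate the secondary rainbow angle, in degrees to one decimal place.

cos²i = (1.77422 − 1)/8 = 0.09678; i = arccos(0.31109) = 71.875°.
sin r = sin 71.875°/1.332 = 0.71350; r = 45.520°.
D_min = 2·71.875° − 6·45.520° + 360° = 230.628°.
Rainbow angle = D_min − 180° = 50.628°.

50.6°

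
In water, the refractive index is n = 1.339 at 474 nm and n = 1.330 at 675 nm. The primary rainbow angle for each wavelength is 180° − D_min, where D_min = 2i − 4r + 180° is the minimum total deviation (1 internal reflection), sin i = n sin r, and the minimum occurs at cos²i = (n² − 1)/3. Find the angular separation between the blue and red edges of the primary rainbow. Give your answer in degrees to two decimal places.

At 474 nm (n = 1.339): cos²i = 0.26431 → i = 59.062°, r = 39.834°, D_min = 138.786°, rainbow angle = 41.214°.
At 675 nm (n = 1.330): cos²i = 0.25630 → i = 59.585°, r = 40.422°, D_min = 137.484°, rainbow angle = 42.516°.
Angular width = |41.214° − 42.516°| = 1.303°.

1.30°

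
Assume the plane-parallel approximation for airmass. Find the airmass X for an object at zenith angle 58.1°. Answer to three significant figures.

1.89

X = sec z = 1/cos 58.1° = 1/0.5284 = 1.8924.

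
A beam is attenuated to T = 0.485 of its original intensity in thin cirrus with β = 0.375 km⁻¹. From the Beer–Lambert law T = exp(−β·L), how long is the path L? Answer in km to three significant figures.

Beer–Lambert: T = exp(−βL) ⇒ L = −ln(T)/β = −ln(0.485)/0.375 = 0.7236/0.375 = 1.93 km.

1.93 km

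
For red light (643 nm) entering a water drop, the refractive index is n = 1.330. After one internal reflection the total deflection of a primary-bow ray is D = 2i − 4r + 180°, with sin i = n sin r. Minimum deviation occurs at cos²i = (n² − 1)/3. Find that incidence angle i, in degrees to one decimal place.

cos²i = (1.330² − 1)/3 = (1.76890 − 1)/3 = 0.25630.
cos i = 0.50626, so i = 59.585°.

59.6°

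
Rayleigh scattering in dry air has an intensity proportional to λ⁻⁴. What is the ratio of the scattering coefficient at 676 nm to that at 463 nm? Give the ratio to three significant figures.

Rayleigh scattering ∝ λ⁻⁴, so the ratio of coefficients is the inverse fourth power of the wavelength ratio.
σ(676)/σ(463) = (463/676)⁴ = (0.6849)⁴ = 0.2201.

0.220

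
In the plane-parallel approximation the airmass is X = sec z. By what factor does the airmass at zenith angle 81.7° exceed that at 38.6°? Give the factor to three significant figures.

X(81.7°)/X(38.6°) = sec 81.7° / sec 38.6° = cos 38.6° / cos 81.7° = 0.7815/0.1444 = 5.4138.

5.41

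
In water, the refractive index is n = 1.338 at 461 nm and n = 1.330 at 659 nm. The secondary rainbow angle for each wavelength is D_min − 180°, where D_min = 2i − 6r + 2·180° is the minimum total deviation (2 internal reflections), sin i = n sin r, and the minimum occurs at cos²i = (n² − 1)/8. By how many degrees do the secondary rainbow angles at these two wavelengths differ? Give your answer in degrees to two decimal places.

At 461 nm (n = 1.338): cos²i = 0.09878 → i = 71.682°, r = 45.195°, D_min = 232.193°, rainbow angle = 52.193°.
At 659 nm (n = 1.330): cos²i = 0.09611 → i = 71.940°, r = 45.630°, D_min = 230.101°, rainbow angle = 50.101°.
Angular width = |52.193° − 50.101°| = 2.092°.

2.09°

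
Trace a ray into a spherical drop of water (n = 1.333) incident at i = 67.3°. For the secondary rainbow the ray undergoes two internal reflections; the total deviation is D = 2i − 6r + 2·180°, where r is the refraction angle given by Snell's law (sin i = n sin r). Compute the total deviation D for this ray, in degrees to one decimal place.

sin r = sin 67.3° / 1.333 = 0.9225/1.333 = 0.6921; r = 43.79°.
D = 2·67.3° − 6·43.79° + 2·180° = 134.60° − 262.77° + 360° = 231.83°.

231.8°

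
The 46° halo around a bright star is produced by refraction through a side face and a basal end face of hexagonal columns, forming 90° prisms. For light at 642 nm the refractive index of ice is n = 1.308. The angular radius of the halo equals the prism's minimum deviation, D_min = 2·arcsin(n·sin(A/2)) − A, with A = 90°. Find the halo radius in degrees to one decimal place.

45.3°

n·sin(A/2) = 1.308 × sin 45° = 1.308 × 0.7071 = 0.9249.
D_min = 2·arcsin(0.9249) − 90° = 2 × 67.653° − 90° = 45.305°.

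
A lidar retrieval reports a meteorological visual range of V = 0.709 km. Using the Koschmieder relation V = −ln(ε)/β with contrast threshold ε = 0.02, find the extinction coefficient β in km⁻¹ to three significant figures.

5.52 km⁻¹

β = −ln(0.02) / V = 3.912 / 0.709 = 5.5177 km⁻¹.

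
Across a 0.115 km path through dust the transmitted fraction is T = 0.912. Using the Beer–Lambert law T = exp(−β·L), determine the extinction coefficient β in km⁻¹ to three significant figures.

Beer–Lambert: T = exp(−βL) ⇒ β = −ln(T)/L = −ln(0.912)/0.115 = 0.0921/0.115 = 0.801 km⁻¹.

0.801 km⁻¹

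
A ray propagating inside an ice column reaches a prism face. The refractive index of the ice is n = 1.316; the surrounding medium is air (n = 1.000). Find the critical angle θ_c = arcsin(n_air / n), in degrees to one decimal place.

49.5°

sin θ_c = n_air / n = 1.000 / 1.316 = 0.7599.
θ_c = arcsin(0.7599) = 49.45°.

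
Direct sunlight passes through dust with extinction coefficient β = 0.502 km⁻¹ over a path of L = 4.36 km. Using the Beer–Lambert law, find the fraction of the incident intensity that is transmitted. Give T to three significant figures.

τ = β·L = 0.502 × 4.36 = 2.1887.
T = exp(−2.1887) = 0.1121.

0.112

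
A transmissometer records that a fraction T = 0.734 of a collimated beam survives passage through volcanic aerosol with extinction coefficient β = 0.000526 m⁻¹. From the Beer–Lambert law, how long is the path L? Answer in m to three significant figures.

588 m

Beer–Lambert: T = exp(−βL) ⇒ L = −ln(T)/β = −ln(0.734)/0.000526 = 0.3092/0.000526 = 587.9 m.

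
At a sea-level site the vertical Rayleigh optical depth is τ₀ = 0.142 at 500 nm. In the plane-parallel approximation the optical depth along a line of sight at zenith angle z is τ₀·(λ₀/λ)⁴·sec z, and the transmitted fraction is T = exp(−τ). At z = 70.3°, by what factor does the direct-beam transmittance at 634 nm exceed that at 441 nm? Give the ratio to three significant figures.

Airmass: sec 70.3° = 2.9665.
τ(634 nm) = 0.142 × (500/634)⁴ × 2.9665 = 0.142 × 0.3868 × 2.9665 = 0.1630.
τ(441 nm) = 0.142 × (500/441)⁴ × 2.9665 = 0.142 × 1.6524 × 2.9665 = 0.6961.
T(634)/T(441) = exp(τ_B − τ_A) = exp(0.5331) = 1.7043.

1.70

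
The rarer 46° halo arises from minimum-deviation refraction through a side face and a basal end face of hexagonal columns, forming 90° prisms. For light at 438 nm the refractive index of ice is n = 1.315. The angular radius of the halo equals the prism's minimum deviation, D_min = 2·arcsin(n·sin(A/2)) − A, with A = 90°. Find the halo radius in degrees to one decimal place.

n·sin(A/2) = 1.315 × sin 45° = 1.315 × 0.7071 = 0.9298.
D_min = 2·arcsin(0.9298) − 90° = 2 × 68.411° − 90° = 46.821°.

46.8°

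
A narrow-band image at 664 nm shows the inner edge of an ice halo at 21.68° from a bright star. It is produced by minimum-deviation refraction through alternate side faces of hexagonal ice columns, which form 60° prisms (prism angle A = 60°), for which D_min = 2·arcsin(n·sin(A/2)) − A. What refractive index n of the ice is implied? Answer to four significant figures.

1.308

Rearranging: n = sin((D_min + A)/2) / sin(A/2).
(D_min + A)/2 = (21.68° + 60°)/2 = 40.840°.
n = sin 40.840° / sin 30° = 0.6539 / 0.5000 = 1.3079.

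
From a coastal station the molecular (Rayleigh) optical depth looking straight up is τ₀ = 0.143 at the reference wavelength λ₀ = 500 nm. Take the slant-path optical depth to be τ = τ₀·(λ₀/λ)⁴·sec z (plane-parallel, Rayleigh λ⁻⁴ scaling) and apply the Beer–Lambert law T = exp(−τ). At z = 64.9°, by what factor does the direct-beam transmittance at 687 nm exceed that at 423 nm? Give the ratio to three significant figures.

1.76

Airmass: sec 64.9° = 2.3574.
τ(687 nm) = 0.143 × (500/687)⁴ × 2.3574 = 0.143 × 0.2806 × 2.3574 = 0.0946.
τ(423 nm) = 0.143 × (500/423)⁴ × 2.3574 = 0.143 × 1.9522 × 2.3574 = 0.6581.
T(687)/T(423) = exp(τ_B − τ_A) = exp(0.5635) = 1.7568.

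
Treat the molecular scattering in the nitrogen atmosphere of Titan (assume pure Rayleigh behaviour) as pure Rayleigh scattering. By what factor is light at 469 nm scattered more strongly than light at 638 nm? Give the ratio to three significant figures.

3.42

Rayleigh scattering ∝ λ⁻⁴, so the ratio of coefficients is the inverse fourth power of the wavelength ratio.
σ(469)/σ(638) = (638/469)⁴ = (1.3603)⁴ = 3.424.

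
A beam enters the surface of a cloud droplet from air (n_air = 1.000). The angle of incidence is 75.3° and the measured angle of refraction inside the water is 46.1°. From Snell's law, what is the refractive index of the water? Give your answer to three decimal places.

1.342

n = sin θ_i / sin θ_r = sin 75.3° / sin 46.1° = 0.9673 / 0.7206 = 1.3424.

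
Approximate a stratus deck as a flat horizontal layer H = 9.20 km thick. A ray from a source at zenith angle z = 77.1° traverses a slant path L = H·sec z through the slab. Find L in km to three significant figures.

41.2 km

sec z = 1/cos 77.1° = 4.4793.
L = 9.20 × 4.4793 = 41.209 km.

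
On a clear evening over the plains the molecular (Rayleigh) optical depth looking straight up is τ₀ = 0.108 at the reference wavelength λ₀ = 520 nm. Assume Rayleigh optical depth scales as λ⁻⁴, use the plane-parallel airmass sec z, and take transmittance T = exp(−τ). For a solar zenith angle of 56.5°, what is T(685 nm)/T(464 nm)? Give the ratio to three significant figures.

Airmass: sec 56.5° = 1.8118.
τ(685 nm) = 0.108 × (520/685)⁴ × 1.8118 = 0.108 × 0.3321 × 1.8118 = 0.0650.
τ(464 nm) = 0.108 × (520/464)⁴ × 1.8118 = 0.108 × 1.5774 × 1.8118 = 0.3087.
T(685)/T(464) = exp(τ_B − τ_A) = exp(0.2437) = 1.2759.

1.28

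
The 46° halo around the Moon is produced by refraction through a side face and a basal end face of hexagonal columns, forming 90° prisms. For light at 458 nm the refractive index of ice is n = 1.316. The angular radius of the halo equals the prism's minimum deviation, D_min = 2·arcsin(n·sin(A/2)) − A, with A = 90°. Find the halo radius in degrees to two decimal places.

n·sin(A/2) = 1.316 × sin 45° = 1.316 × 0.7071 = 0.9306.
D_min = 2·arcsin(0.9306) − 90° = 2 × 68.521° − 90° = 47.042°.

47.04°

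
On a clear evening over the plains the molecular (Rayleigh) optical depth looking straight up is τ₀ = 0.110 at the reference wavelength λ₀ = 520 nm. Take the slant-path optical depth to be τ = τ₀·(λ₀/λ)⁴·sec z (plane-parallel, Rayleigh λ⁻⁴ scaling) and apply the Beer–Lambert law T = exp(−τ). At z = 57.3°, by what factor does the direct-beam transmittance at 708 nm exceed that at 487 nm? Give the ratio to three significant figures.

Airmass: sec 57.3° = 1.8510.
τ(708 nm) = 0.110 × (520/708)⁴ × 1.8510 = 0.110 × 0.2910 × 1.8510 = 0.0592.
τ(487 nm) = 0.110 × (520/487)⁴ × 1.8510 = 0.110 × 1.2999 × 1.8510 = 0.2647.
T(708)/T(487) = exp(τ_B − τ_A) = exp(0.2054) = 1.2280.

1.23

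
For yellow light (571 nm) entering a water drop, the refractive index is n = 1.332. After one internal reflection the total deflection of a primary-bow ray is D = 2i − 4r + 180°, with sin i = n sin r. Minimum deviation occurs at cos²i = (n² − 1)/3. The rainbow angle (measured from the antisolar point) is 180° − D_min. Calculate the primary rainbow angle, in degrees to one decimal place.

42.2°

cos²i = (1.77422 − 1)/3 = 0.25807; i = arccos(0.50801) = 59.469°.
sin r = sin 59.469°/1.332 = 0.64666; r = 40.290°.
D_min = 2·59.469° − 4·40.290° + 180° = 137.776°.
Rainbow angle = 180° − D_min = 42.224°.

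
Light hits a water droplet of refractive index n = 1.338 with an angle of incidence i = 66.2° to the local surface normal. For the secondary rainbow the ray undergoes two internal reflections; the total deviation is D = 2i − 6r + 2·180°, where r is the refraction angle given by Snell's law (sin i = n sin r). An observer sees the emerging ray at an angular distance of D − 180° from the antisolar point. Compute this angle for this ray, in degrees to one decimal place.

sin r = sin 66.2° / 1.338 = 0.9150/1.338 = 0.6838; r = 43.14°.
D = 2·66.2° − 6·43.14° + 2·180° = 132.40° − 258.86° + 360° = 233.54°.
Angle from antisolar point = D − 180° = 53.54°.

53.5°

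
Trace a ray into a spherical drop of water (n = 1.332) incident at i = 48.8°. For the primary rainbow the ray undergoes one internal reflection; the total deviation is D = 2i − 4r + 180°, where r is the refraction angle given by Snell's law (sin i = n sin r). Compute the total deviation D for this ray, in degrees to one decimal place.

140.0°

sin r = sin 48.8° / 1.332 = 0.7524/1.332 = 0.5649; r = 34.39°.
D = 2·48.8° − 4·34.39° + 180° = 97.60° − 137.57° + 180° = 140.03°.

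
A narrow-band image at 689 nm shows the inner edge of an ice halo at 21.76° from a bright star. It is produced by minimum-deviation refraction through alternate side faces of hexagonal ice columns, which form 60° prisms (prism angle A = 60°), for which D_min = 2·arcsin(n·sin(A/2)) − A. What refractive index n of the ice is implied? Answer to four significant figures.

1.309

Rearranging: n = sin((D_min + A)/2) / sin(A/2).
(D_min + A)/2 = (21.76° + 60°)/2 = 40.880°.
n = sin 40.880° / sin 30° = 0.6545 / 0.5000 = 1.3090.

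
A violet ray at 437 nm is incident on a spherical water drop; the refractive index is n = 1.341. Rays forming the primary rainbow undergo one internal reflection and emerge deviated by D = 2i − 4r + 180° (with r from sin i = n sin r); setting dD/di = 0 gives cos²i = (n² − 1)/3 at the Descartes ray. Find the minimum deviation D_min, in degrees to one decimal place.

139.1°

cos²i = (1.79828 − 1)/3 = 0.26609; i = arccos(0.51584) = 58.946°.
sin r = sin 58.946°/1.341 = 0.63884; r = 39.705°.
D_min = 2·58.946° − 4·39.705° + 180° = 139.071°.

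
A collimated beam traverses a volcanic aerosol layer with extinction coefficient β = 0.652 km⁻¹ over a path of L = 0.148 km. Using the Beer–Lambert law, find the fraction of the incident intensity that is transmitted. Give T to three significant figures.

τ = β·L = 0.652 × 0.148 = 0.0965.
T = exp(−0.0965) = 0.9080.

0.908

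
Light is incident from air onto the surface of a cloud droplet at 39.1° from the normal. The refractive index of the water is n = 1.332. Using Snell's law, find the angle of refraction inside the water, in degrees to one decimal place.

28.3°

Snell: sin θ_r = sin θ_i / n = sin 39.1° / 1.332 = 0.6307 / 1.332 = 0.4735.
θ_r = arcsin(0.4735) = 28.26°.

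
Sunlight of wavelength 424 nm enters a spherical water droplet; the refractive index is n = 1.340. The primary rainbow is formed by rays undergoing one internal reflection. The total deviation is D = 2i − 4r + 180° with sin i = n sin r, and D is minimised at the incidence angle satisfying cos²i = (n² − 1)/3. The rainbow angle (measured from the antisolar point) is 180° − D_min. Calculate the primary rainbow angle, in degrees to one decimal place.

41.1°

cos²i = (1.79560 − 1)/3 = 0.26520; i = arccos(0.51498) = 59.004°.
sin r = sin 59.004°/1.340 = 0.63971; r = 39.770°.
D_min = 2·59.004° − 4·39.770° + 180° = 138.929°.
Rainbow angle = 180° − D_min = 41.071°.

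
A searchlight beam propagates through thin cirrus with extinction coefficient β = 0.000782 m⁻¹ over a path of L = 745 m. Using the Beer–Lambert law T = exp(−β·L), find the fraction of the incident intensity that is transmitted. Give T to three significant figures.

0.558

τ = β·L = 0.000782 × 745 = 0.5826.
T = exp(−0.5826) = 0.5585.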